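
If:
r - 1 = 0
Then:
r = 1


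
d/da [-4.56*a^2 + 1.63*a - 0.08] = 1.63 - 9.12*a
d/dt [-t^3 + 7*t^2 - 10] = t*(14 - 3*t)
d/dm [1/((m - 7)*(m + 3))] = 2*(2 - m)/(m^4 - 8*m^3 - 26*m^2 + 168*m + 441)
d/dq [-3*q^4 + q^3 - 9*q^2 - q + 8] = -12*q^3 + 3*q^2 - 18*q - 1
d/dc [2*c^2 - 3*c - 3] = 4*c - 3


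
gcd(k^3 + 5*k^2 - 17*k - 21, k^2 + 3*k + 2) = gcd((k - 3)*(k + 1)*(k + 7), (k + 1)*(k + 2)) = k + 1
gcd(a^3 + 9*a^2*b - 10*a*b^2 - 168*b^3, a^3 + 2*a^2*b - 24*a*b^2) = a^2 + 2*a*b - 24*b^2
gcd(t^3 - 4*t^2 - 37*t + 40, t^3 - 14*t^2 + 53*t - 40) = t^2 - 9*t + 8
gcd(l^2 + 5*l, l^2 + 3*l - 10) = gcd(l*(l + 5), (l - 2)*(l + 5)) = l + 5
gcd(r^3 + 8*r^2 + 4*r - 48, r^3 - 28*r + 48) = r^2 + 4*r - 12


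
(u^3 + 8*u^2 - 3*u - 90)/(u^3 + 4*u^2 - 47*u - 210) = (u - 3)/(u - 7)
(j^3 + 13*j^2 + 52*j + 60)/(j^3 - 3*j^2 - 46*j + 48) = (j^2 + 7*j + 10)/(j^2 - 9*j + 8)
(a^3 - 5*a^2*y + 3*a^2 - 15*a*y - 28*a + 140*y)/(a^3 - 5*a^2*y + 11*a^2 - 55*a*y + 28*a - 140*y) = (a - 4)/(a + 4)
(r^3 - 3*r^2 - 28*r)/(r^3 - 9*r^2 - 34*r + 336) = r*(r + 4)/(r^2 - 2*r - 48)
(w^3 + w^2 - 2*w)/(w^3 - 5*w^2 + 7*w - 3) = w*(w + 2)/(w^2 - 4*w + 3)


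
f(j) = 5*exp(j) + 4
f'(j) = 5*exp(j)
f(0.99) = 17.46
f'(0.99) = 13.46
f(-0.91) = 6.01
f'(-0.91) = 2.01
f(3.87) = 243.71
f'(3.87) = 239.71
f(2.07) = 43.62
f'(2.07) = 39.62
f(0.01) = 9.05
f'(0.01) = 5.05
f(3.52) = 172.92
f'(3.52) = 168.92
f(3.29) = 138.21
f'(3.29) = 134.21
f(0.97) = 17.19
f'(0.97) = 13.19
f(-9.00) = 4.00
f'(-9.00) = 0.00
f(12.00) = 813777.96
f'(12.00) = 813773.96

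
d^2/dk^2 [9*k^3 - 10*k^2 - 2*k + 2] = 54*k - 20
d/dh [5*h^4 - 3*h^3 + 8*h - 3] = 20*h^3 - 9*h^2 + 8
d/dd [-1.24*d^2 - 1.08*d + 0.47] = -2.48*d - 1.08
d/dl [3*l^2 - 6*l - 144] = 6*l - 6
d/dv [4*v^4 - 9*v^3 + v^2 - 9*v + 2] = 16*v^3 - 27*v^2 + 2*v - 9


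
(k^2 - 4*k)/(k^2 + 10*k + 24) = k*(k - 4)/(k^2 + 10*k + 24)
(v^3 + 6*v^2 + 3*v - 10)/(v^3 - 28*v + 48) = (v^3 + 6*v^2 + 3*v - 10)/(v^3 - 28*v + 48)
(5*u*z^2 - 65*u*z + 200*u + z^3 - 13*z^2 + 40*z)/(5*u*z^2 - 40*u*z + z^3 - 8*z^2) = (z - 5)/z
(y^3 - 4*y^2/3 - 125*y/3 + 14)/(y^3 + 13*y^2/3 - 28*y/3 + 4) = (3*y^2 - 22*y + 7)/(3*y^2 - 5*y + 2)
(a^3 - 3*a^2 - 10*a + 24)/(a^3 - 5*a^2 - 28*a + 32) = (a^3 - 3*a^2 - 10*a + 24)/(a^3 - 5*a^2 - 28*a + 32)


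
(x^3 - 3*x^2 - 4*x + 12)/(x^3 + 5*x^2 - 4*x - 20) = (x - 3)/(x + 5)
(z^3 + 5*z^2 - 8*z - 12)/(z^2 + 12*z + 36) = (z^2 - z - 2)/(z + 6)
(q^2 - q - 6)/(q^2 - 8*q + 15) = (q + 2)/(q - 5)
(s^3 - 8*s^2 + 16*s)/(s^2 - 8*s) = (s^2 - 8*s + 16)/(s - 8)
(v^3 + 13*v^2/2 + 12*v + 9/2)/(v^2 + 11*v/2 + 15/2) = (2*v^2 + 7*v + 3)/(2*v + 5)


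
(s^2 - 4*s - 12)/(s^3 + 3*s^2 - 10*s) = (s^2 - 4*s - 12)/(s*(s^2 + 3*s - 10))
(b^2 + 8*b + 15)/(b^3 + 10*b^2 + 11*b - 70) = (b + 3)/(b^2 + 5*b - 14)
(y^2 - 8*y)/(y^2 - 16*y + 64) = y/(y - 8)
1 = 1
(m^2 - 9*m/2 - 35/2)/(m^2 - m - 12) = (-m^2 + 9*m/2 + 35/2)/(-m^2 + m + 12)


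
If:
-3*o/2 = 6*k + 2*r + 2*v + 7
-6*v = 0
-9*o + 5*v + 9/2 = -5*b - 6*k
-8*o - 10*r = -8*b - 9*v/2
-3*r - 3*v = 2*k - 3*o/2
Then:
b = 333/104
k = -417/208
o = 49/52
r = 47/26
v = 0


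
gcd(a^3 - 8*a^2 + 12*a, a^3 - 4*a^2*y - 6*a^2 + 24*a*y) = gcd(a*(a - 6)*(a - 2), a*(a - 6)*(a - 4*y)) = a^2 - 6*a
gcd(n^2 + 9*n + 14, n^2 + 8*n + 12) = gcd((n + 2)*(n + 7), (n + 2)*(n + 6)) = n + 2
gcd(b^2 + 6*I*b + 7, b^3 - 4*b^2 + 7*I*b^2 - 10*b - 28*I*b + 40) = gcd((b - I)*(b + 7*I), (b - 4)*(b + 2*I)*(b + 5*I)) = 1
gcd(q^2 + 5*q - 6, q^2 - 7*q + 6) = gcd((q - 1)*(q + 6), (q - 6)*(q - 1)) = q - 1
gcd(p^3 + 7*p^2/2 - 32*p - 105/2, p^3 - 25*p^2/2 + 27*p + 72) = p + 3/2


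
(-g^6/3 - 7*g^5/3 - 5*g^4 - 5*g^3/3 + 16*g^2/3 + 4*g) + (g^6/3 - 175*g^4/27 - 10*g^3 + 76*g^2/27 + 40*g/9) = -7*g^5/3 - 310*g^4/27 - 35*g^3/3 + 220*g^2/27 + 76*g/9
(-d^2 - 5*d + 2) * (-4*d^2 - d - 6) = 4*d^4 + 21*d^3 + 3*d^2 + 28*d - 12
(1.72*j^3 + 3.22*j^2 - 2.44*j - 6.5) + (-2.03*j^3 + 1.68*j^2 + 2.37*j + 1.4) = -0.31*j^3 + 4.9*j^2 - 0.0699999999999998*j - 5.1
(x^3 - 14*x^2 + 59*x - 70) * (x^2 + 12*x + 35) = x^5 - 2*x^4 - 74*x^3 + 148*x^2 + 1225*x - 2450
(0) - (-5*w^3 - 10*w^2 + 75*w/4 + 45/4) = 5*w^3 + 10*w^2 - 75*w/4 - 45/4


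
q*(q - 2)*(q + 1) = q^3 - q^2 - 2*q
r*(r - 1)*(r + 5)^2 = r^4 + 9*r^3 + 15*r^2 - 25*r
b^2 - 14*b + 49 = (b - 7)^2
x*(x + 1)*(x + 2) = x^3 + 3*x^2 + 2*x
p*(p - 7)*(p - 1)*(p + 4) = p^4 - 4*p^3 - 25*p^2 + 28*p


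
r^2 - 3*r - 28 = (r - 7)*(r + 4)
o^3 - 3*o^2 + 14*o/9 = o*(o - 7/3)*(o - 2/3)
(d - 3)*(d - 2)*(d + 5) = d^3 - 19*d + 30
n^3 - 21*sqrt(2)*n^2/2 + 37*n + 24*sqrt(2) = (n - 8*sqrt(2))*(n - 3*sqrt(2))*(n + sqrt(2)/2)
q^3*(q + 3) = q^4 + 3*q^3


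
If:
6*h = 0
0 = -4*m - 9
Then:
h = 0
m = -9/4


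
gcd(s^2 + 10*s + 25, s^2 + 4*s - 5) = s + 5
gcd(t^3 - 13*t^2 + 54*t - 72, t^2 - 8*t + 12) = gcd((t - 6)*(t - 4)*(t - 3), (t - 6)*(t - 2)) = t - 6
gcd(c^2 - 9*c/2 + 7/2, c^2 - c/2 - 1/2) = c - 1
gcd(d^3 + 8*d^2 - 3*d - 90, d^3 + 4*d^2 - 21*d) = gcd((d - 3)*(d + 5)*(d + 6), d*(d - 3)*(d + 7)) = d - 3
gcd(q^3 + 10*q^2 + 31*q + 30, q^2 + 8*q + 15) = q^2 + 8*q + 15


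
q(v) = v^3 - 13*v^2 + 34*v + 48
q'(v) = 3*v^2 - 26*v + 34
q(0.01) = 48.34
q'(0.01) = 33.74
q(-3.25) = -234.14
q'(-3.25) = 150.19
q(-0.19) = 41.06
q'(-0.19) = 39.05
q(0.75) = 66.61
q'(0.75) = 16.19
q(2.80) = 63.23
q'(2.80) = -15.28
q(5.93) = 1.00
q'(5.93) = -14.69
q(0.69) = 65.60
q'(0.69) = 17.49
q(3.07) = 58.79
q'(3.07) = -17.55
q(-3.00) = -198.00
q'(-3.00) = 139.00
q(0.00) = 48.00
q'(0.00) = 34.00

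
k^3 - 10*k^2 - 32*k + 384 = (k - 8)^2*(k + 6)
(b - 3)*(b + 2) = b^2 - b - 6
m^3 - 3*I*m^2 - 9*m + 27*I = (m - 3)*(m + 3)*(m - 3*I)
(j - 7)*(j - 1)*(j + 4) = j^3 - 4*j^2 - 25*j + 28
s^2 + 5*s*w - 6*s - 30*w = (s - 6)*(s + 5*w)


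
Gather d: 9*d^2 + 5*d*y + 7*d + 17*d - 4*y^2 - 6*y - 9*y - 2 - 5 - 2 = 9*d^2 + d*(5*y + 24) - 4*y^2 - 15*y - 9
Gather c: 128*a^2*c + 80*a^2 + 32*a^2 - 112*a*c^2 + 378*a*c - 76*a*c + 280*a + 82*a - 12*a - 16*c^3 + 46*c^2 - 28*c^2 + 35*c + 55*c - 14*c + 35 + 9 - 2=112*a^2 + 350*a - 16*c^3 + c^2*(18 - 112*a) + c*(128*a^2 + 302*a + 76) + 42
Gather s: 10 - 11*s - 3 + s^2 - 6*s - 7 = s^2 - 17*s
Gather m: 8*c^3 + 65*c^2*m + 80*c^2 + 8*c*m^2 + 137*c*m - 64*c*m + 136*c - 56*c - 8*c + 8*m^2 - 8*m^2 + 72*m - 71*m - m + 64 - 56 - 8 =8*c^3 + 80*c^2 + 8*c*m^2 + 72*c + m*(65*c^2 + 73*c)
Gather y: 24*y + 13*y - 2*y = 35*y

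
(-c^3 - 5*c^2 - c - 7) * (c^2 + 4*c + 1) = -c^5 - 9*c^4 - 22*c^3 - 16*c^2 - 29*c - 7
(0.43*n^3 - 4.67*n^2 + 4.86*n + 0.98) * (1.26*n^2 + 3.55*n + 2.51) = 0.5418*n^5 - 4.3577*n^4 - 9.3756*n^3 + 6.7661*n^2 + 15.6776*n + 2.4598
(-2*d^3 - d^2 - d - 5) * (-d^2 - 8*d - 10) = 2*d^5 + 17*d^4 + 29*d^3 + 23*d^2 + 50*d + 50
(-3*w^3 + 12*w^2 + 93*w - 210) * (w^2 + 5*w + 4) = -3*w^5 - 3*w^4 + 141*w^3 + 303*w^2 - 678*w - 840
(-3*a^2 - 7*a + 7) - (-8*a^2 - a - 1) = 5*a^2 - 6*a + 8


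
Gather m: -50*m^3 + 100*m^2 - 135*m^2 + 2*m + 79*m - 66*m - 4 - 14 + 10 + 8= -50*m^3 - 35*m^2 + 15*m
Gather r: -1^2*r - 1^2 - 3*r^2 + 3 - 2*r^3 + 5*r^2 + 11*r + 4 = -2*r^3 + 2*r^2 + 10*r + 6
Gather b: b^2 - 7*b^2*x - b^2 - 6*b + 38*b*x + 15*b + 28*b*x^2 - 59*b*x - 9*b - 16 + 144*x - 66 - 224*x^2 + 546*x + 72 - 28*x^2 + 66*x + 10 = -7*b^2*x + b*(28*x^2 - 21*x) - 252*x^2 + 756*x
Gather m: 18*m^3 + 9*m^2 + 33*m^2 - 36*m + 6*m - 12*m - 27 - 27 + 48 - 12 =18*m^3 + 42*m^2 - 42*m - 18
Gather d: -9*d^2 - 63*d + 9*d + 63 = -9*d^2 - 54*d + 63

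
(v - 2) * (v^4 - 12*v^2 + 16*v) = v^5 - 2*v^4 - 12*v^3 + 40*v^2 - 32*v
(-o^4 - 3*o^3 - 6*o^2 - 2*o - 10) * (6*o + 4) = -6*o^5 - 22*o^4 - 48*o^3 - 36*o^2 - 68*o - 40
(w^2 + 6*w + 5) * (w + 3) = w^3 + 9*w^2 + 23*w + 15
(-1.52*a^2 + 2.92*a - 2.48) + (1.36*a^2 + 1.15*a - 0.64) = -0.16*a^2 + 4.07*a - 3.12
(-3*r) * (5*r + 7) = -15*r^2 - 21*r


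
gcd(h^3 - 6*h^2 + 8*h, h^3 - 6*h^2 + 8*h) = h^3 - 6*h^2 + 8*h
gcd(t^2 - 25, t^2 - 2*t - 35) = t + 5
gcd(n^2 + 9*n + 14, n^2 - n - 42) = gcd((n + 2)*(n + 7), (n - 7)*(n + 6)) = 1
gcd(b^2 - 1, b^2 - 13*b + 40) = 1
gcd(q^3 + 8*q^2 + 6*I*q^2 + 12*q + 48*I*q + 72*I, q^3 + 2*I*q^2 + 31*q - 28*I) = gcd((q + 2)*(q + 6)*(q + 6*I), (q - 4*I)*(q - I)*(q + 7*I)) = 1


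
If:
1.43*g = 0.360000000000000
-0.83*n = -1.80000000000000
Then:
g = 0.25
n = 2.17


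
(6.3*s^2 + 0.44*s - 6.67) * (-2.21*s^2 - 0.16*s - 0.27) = -13.923*s^4 - 1.9804*s^3 + 12.9693*s^2 + 0.9484*s + 1.8009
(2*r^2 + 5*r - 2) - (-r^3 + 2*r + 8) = r^3 + 2*r^2 + 3*r - 10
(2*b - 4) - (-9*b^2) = 9*b^2 + 2*b - 4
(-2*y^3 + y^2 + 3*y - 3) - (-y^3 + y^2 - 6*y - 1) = -y^3 + 9*y - 2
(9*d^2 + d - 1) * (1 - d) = -9*d^3 + 8*d^2 + 2*d - 1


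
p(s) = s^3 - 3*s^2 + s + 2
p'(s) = 3*s^2 - 6*s + 1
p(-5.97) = -323.67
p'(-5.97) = 143.74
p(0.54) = 1.82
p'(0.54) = -1.37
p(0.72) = 1.54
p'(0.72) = -1.76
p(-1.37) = -7.57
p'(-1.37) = 14.85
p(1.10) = 0.80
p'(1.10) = -1.97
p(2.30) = 0.60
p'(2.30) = 3.07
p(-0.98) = -2.80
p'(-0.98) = 9.76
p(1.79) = -0.09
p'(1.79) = -0.13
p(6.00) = 116.00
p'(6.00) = 73.00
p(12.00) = 1310.00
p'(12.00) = 361.00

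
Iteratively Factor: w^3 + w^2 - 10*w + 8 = (w + 4)*(w^2 - 3*w + 2) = (w - 2)*(w + 4)*(w - 1)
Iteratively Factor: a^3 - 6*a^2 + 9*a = (a)*(a^2 - 6*a + 9) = a*(a - 3)*(a - 3)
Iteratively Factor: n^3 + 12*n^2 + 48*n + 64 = (n + 4)*(n^2 + 8*n + 16) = (n + 4)^2*(n + 4)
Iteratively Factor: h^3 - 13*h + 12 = (h - 3)*(h^2 + 3*h - 4) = (h - 3)*(h - 1)*(h + 4)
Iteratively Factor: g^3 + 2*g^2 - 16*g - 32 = (g + 4)*(g^2 - 2*g - 8) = (g + 2)*(g + 4)*(g - 4)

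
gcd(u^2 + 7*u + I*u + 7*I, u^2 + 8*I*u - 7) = u + I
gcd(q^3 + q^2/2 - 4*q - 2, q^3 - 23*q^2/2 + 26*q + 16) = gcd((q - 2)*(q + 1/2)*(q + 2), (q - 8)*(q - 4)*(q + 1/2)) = q + 1/2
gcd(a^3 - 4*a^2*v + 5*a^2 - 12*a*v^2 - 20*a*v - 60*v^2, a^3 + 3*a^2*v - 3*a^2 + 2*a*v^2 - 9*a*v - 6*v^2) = a + 2*v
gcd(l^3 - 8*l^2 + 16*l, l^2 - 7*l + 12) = l - 4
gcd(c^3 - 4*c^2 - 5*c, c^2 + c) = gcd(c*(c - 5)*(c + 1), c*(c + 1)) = c^2 + c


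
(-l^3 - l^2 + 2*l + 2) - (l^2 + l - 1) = -l^3 - 2*l^2 + l + 3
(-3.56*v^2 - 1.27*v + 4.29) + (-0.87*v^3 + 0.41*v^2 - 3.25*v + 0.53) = -0.87*v^3 - 3.15*v^2 - 4.52*v + 4.82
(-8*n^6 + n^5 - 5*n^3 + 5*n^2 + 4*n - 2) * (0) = 0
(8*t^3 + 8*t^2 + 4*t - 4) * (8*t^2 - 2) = 64*t^5 + 64*t^4 + 16*t^3 - 48*t^2 - 8*t + 8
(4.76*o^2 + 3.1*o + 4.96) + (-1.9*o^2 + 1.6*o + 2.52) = 2.86*o^2 + 4.7*o + 7.48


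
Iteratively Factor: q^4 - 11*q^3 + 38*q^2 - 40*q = (q)*(q^3 - 11*q^2 + 38*q - 40) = q*(q - 2)*(q^2 - 9*q + 20) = q*(q - 4)*(q - 2)*(q - 5)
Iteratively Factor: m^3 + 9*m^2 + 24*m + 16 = (m + 4)*(m^2 + 5*m + 4) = (m + 1)*(m + 4)*(m + 4)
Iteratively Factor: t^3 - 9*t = (t - 3)*(t^2 + 3*t) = (t - 3)*(t + 3)*(t)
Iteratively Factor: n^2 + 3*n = (n)*(n + 3)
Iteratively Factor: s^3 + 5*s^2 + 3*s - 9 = (s - 1)*(s^2 + 6*s + 9) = (s - 1)*(s + 3)*(s + 3)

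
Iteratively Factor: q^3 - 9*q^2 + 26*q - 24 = (q - 4)*(q^2 - 5*q + 6) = (q - 4)*(q - 2)*(q - 3)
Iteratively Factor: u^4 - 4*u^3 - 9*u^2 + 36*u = (u + 3)*(u^3 - 7*u^2 + 12*u) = (u - 4)*(u + 3)*(u^2 - 3*u) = u*(u - 4)*(u + 3)*(u - 3)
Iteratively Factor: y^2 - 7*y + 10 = (y - 2)*(y - 5)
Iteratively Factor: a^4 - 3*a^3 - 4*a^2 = (a)*(a^3 - 3*a^2 - 4*a) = a*(a + 1)*(a^2 - 4*a) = a^2*(a + 1)*(a - 4)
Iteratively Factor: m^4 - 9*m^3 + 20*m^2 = (m)*(m^3 - 9*m^2 + 20*m) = m*(m - 4)*(m^2 - 5*m) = m*(m - 5)*(m - 4)*(m)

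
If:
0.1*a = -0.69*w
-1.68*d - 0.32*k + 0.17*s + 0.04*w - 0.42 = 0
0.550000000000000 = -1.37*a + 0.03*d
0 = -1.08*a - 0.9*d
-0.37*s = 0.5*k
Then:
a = -0.39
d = 0.47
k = -2.19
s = 2.97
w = 0.06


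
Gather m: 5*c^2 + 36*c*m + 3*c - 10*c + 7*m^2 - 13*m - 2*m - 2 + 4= 5*c^2 - 7*c + 7*m^2 + m*(36*c - 15) + 2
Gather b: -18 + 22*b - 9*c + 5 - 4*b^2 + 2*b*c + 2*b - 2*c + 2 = -4*b^2 + b*(2*c + 24) - 11*c - 11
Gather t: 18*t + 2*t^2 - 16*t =2*t^2 + 2*t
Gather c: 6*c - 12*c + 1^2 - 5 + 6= 2 - 6*c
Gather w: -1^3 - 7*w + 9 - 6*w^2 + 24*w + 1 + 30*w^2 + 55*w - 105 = 24*w^2 + 72*w - 96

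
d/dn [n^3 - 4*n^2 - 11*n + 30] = 3*n^2 - 8*n - 11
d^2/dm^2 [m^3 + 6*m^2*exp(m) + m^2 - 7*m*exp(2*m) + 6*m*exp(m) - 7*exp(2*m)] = 6*m^2*exp(m) - 28*m*exp(2*m) + 30*m*exp(m) + 6*m - 56*exp(2*m) + 24*exp(m) + 2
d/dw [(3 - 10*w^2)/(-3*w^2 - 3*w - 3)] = (10*w^2 + 26*w + 3)/(3*(w^4 + 2*w^3 + 3*w^2 + 2*w + 1))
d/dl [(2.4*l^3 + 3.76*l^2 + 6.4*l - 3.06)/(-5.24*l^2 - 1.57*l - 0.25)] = (-12.576*l^4 - 7.53599999999999*l^3 + 25.8328*l^2 - 33.9488*l - 6.4042)/(27.4576*l^4 + 16.4536*l^3 + 5.0849*l^2 + 0.785*l + 0.0625)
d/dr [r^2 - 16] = 2*r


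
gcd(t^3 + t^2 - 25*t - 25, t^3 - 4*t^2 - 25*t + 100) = t^2 - 25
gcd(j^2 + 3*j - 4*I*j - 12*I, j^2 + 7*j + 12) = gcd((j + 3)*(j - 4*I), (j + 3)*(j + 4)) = j + 3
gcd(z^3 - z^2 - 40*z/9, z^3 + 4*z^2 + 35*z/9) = z^2 + 5*z/3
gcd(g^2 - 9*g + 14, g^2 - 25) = 1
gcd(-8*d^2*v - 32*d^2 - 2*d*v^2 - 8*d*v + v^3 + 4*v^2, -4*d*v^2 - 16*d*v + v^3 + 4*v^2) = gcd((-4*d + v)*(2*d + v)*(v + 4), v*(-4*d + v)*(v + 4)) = -4*d*v - 16*d + v^2 + 4*v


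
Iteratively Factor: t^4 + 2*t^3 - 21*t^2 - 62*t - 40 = (t - 5)*(t^3 + 7*t^2 + 14*t + 8) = (t - 5)*(t + 4)*(t^2 + 3*t + 2) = (t - 5)*(t + 2)*(t + 4)*(t + 1)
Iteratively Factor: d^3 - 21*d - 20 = (d + 1)*(d^2 - d - 20) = (d + 1)*(d + 4)*(d - 5)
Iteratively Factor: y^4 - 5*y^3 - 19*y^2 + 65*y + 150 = (y + 3)*(y^3 - 8*y^2 + 5*y + 50) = (y + 2)*(y + 3)*(y^2 - 10*y + 25) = (y - 5)*(y + 2)*(y + 3)*(y - 5)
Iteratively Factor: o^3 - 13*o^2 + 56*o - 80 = (o - 4)*(o^2 - 9*o + 20) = (o - 4)^2*(o - 5)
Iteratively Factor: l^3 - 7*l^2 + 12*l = (l - 3)*(l^2 - 4*l) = l*(l - 3)*(l - 4)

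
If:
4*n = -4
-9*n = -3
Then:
No Solution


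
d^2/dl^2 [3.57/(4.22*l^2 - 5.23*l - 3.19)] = (127.151976*l^2 - 157.584084*l - 3.57*(8.44*l - 5.23)*(16.88*l - 10.46) - 96.117252)/(-4.22*l^2 + 5.23*l + 3.19)^3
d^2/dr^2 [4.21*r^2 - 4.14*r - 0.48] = 8.42000000000000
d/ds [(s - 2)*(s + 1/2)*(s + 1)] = 3*s^2 - s - 5/2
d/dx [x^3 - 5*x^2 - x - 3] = 3*x^2 - 10*x - 1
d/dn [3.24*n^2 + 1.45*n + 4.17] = 6.48*n + 1.45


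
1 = 1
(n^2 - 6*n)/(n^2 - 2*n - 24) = n/(n + 4)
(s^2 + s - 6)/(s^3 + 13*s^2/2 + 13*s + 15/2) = 2*(s - 2)/(2*s^2 + 7*s + 5)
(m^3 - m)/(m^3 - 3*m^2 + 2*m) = (m + 1)/(m - 2)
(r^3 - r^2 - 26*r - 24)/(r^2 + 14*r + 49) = (r^3 - r^2 - 26*r - 24)/(r^2 + 14*r + 49)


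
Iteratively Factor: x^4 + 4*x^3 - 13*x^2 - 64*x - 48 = (x - 4)*(x^3 + 8*x^2 + 19*x + 12) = (x - 4)*(x + 4)*(x^2 + 4*x + 3) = (x - 4)*(x + 3)*(x + 4)*(x + 1)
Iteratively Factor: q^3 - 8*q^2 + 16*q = (q - 4)*(q^2 - 4*q) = (q - 4)^2*(q)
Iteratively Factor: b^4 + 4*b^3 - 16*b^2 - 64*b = (b + 4)*(b^3 - 16*b) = b*(b + 4)*(b^2 - 16) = b*(b + 4)^2*(b - 4)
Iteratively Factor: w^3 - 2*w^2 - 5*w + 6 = (w + 2)*(w^2 - 4*w + 3) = (w - 1)*(w + 2)*(w - 3)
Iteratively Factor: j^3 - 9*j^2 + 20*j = (j - 4)*(j^2 - 5*j) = (j - 5)*(j - 4)*(j)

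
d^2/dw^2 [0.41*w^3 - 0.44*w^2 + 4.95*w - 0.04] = 2.46*w - 0.88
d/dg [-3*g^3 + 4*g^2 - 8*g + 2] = -9*g^2 + 8*g - 8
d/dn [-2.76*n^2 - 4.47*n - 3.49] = -5.52*n - 4.47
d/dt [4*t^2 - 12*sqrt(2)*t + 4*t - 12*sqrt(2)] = 8*t - 12*sqrt(2) + 4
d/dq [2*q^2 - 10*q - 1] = 4*q - 10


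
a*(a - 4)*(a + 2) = a^3 - 2*a^2 - 8*a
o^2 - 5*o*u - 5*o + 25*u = (o - 5)*(o - 5*u)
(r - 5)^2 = r^2 - 10*r + 25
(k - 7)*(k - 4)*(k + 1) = k^3 - 10*k^2 + 17*k + 28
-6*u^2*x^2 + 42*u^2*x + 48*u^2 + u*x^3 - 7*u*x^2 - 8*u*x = (-6*u + x)*(x - 8)*(u*x + u)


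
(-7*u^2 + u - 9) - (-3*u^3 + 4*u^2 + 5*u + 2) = 3*u^3 - 11*u^2 - 4*u - 11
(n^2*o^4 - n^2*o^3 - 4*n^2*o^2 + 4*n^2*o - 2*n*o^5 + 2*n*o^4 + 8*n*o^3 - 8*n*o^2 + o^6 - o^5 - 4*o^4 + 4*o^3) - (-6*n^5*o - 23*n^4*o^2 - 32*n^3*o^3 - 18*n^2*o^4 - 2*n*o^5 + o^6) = 6*n^5*o + 23*n^4*o^2 + 32*n^3*o^3 + 19*n^2*o^4 - n^2*o^3 - 4*n^2*o^2 + 4*n^2*o + 2*n*o^4 + 8*n*o^3 - 8*n*o^2 - o^5 - 4*o^4 + 4*o^3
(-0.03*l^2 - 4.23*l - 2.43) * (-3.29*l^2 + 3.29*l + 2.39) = 0.0987*l^4 + 13.818*l^3 - 5.9937*l^2 - 18.1044*l - 5.8077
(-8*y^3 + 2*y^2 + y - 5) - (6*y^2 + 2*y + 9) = -8*y^3 - 4*y^2 - y - 14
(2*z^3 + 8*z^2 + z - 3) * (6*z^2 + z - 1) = 12*z^5 + 50*z^4 + 12*z^3 - 25*z^2 - 4*z + 3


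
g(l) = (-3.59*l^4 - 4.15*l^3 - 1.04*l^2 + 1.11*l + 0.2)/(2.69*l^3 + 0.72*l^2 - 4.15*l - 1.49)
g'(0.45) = 1.22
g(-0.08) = -0.09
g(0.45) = 0.01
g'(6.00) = -1.25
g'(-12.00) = -1.32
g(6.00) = -9.61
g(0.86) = 1.50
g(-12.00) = 15.00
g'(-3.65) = -1.19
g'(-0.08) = -0.71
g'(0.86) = 8.38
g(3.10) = -6.35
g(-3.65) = 4.21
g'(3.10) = -0.80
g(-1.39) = 3.61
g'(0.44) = 1.17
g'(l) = (-8.07*l^2 - 1.44*l + 4.15)*(-3.59*l^4 - 4.15*l^3 - 1.04*l^2 + 1.11*l + 0.2)/(2.69*l^3 + 0.72*l^2 - 4.15*l - 1.49)^2 + (-14.36*l^3 - 12.45*l^2 - 2.08*l + 1.11)/(2.69*l^3 + 0.72*l^2 - 4.15*l - 1.49)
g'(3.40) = -0.94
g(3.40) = -6.61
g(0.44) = 0.00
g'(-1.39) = 10.00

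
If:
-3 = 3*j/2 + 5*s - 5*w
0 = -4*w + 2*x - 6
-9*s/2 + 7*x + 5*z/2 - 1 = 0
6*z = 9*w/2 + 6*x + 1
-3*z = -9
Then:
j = -19552/891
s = 1759/297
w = -2/33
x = 95/33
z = 3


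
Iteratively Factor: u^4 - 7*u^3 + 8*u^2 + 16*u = (u)*(u^3 - 7*u^2 + 8*u + 16) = u*(u + 1)*(u^2 - 8*u + 16) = u*(u - 4)*(u + 1)*(u - 4)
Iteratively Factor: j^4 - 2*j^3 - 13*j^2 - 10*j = (j - 5)*(j^3 + 3*j^2 + 2*j) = (j - 5)*(j + 1)*(j^2 + 2*j) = (j - 5)*(j + 1)*(j + 2)*(j)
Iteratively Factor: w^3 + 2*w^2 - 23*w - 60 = (w + 4)*(w^2 - 2*w - 15) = (w + 3)*(w + 4)*(w - 5)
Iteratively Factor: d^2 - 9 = (d + 3)*(d - 3)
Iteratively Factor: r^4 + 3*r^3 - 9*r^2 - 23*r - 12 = (r + 4)*(r^3 - r^2 - 5*r - 3) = (r + 1)*(r + 4)*(r^2 - 2*r - 3) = (r + 1)^2*(r + 4)*(r - 3)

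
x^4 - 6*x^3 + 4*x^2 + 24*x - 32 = (x - 4)*(x - 2)^2*(x + 2)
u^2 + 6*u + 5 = (u + 1)*(u + 5)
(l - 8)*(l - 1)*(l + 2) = l^3 - 7*l^2 - 10*l + 16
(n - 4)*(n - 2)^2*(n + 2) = n^4 - 6*n^3 + 4*n^2 + 24*n - 32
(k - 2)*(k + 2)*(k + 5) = k^3 + 5*k^2 - 4*k - 20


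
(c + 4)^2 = c^2 + 8*c + 16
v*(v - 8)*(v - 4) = v^3 - 12*v^2 + 32*v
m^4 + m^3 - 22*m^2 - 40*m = m*(m - 5)*(m + 2)*(m + 4)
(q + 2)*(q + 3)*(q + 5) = q^3 + 10*q^2 + 31*q + 30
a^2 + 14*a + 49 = (a + 7)^2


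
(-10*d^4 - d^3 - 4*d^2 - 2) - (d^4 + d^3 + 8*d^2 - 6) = -11*d^4 - 2*d^3 - 12*d^2 + 4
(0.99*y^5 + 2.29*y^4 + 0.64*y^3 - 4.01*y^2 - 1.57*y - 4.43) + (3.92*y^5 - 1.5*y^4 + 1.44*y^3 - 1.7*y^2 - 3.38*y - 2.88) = 4.91*y^5 + 0.79*y^4 + 2.08*y^3 - 5.71*y^2 - 4.95*y - 7.31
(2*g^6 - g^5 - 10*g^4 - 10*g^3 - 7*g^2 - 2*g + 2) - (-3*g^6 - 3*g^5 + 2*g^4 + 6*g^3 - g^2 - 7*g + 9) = 5*g^6 + 2*g^5 - 12*g^4 - 16*g^3 - 6*g^2 + 5*g - 7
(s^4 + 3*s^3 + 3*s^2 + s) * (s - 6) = s^5 - 3*s^4 - 15*s^3 - 17*s^2 - 6*s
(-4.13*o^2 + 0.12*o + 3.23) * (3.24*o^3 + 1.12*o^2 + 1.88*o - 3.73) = -13.3812*o^5 - 4.2368*o^4 + 2.8352*o^3 + 19.2481*o^2 + 5.6248*o - 12.0479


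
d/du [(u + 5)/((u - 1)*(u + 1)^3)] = ((u - 1)*(u + 1) - 3*(u - 1)*(u + 5) - (u + 1)*(u + 5))/((u - 1)^2*(u + 1)^4)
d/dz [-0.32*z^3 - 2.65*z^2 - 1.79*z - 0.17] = -0.96*z^2 - 5.3*z - 1.79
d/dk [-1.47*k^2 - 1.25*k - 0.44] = -2.94*k - 1.25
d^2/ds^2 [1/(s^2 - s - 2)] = 2*(s^2 - s - (2*s - 1)^2 - 2)/(-s^2 + s + 2)^3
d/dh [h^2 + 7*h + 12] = 2*h + 7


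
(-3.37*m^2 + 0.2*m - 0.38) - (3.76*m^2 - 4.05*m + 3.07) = -7.13*m^2 + 4.25*m - 3.45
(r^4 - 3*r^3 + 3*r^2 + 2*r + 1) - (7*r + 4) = r^4 - 3*r^3 + 3*r^2 - 5*r - 3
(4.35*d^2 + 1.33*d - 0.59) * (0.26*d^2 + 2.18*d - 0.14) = 1.131*d^4 + 9.8288*d^3 + 2.137*d^2 - 1.4724*d + 0.0826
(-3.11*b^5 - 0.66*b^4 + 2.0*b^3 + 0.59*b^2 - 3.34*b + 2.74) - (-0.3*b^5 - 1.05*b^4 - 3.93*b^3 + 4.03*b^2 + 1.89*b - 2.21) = -2.81*b^5 + 0.39*b^4 + 5.93*b^3 - 3.44*b^2 - 5.23*b + 4.95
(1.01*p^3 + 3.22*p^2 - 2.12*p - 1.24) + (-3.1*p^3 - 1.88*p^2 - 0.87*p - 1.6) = -2.09*p^3 + 1.34*p^2 - 2.99*p - 2.84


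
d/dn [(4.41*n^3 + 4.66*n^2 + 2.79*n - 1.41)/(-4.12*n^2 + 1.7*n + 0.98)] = (-18.1692*n^4 + 14.994*n^3 + 32.3822*n^2 - 2.4848*n + 5.1312)/(16.9744*n^4 - 14.008*n^3 - 5.1852*n^2 + 3.332*n + 0.9604)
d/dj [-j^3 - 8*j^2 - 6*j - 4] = -3*j^2 - 16*j - 6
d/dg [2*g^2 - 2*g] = 4*g - 2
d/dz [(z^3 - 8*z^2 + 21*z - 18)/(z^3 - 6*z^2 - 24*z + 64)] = 2*(z^2 - 41*z + 114)/(z^4 - 8*z^3 - 48*z^2 + 256*z + 1024)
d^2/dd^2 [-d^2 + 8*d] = -2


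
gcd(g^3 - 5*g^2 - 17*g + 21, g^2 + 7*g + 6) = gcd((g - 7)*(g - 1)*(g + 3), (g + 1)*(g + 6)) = 1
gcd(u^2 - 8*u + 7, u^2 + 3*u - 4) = u - 1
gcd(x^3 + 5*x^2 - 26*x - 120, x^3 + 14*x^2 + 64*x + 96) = x^2 + 10*x + 24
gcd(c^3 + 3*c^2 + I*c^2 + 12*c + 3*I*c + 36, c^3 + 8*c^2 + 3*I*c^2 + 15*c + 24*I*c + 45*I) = c + 3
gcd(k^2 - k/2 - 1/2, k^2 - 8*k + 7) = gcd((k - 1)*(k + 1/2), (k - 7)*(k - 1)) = k - 1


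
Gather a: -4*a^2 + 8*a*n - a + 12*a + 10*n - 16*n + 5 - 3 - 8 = -4*a^2 + a*(8*n + 11) - 6*n - 6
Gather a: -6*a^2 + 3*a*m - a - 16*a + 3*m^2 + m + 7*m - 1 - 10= -6*a^2 + a*(3*m - 17) + 3*m^2 + 8*m - 11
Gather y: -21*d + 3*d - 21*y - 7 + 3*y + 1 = -18*d - 18*y - 6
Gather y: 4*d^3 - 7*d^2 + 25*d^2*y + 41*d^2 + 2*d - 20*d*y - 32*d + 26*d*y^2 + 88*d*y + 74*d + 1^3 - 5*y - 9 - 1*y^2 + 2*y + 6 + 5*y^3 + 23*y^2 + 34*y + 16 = 4*d^3 + 34*d^2 + 44*d + 5*y^3 + y^2*(26*d + 22) + y*(25*d^2 + 68*d + 31) + 14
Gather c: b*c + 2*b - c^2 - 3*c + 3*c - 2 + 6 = b*c + 2*b - c^2 + 4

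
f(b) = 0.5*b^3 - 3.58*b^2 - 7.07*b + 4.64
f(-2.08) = -0.64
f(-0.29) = 6.38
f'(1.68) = -14.87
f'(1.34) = -13.97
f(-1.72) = 3.67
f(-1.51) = 5.43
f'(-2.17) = 15.53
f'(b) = 1.5*b^2 - 7.16*b - 7.07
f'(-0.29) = -4.87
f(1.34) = -10.06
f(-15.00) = -2382.31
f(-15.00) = -2382.31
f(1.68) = -14.97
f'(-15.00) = 437.83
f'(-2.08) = 14.31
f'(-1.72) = 9.68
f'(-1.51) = 7.16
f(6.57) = -54.54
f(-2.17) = -1.99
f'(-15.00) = 437.83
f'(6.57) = 10.64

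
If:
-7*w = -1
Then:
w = 1/7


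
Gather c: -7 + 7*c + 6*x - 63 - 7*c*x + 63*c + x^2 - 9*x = c*(70 - 7*x) + x^2 - 3*x - 70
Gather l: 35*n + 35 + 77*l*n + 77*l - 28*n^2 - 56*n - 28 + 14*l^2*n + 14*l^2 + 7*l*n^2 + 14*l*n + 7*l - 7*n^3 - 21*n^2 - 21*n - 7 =l^2*(14*n + 14) + l*(7*n^2 + 91*n + 84) - 7*n^3 - 49*n^2 - 42*n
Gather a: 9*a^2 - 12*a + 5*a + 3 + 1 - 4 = 9*a^2 - 7*a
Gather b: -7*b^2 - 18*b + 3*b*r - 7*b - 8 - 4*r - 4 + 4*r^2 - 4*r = -7*b^2 + b*(3*r - 25) + 4*r^2 - 8*r - 12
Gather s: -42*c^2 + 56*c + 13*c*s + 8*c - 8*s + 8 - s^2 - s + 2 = -42*c^2 + 64*c - s^2 + s*(13*c - 9) + 10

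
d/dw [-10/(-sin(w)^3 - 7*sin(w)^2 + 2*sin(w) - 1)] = 10*(-3*sin(w)^2 - 14*sin(w) + 2)*cos(w)/(sin(w)^3 + 7*sin(w)^2 - 2*sin(w) + 1)^2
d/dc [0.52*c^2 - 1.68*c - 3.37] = 1.04*c - 1.68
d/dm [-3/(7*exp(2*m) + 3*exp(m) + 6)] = (42*exp(m) + 9)*exp(m)/(7*exp(2*m) + 3*exp(m) + 6)^2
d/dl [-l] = -1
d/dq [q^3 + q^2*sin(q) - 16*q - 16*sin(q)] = q^2*cos(q) + 3*q^2 + 2*q*sin(q) - 16*cos(q) - 16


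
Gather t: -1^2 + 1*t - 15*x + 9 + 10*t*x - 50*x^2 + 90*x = t*(10*x + 1) - 50*x^2 + 75*x + 8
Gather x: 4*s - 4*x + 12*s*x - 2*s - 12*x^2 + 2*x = 2*s - 12*x^2 + x*(12*s - 2)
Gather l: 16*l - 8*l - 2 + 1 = 8*l - 1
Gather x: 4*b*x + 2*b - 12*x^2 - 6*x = 2*b - 12*x^2 + x*(4*b - 6)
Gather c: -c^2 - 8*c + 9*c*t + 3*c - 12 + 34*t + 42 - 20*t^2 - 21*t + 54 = -c^2 + c*(9*t - 5) - 20*t^2 + 13*t + 84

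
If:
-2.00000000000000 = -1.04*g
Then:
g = 1.92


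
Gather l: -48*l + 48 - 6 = 42 - 48*l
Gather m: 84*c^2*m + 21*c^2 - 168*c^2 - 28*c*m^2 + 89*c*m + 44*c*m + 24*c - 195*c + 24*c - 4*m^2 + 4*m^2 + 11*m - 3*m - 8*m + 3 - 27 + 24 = -147*c^2 - 28*c*m^2 - 147*c + m*(84*c^2 + 133*c)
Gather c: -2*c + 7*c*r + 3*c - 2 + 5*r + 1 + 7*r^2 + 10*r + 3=c*(7*r + 1) + 7*r^2 + 15*r + 2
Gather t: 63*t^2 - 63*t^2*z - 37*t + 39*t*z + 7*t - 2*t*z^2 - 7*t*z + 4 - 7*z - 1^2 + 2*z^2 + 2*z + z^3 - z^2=t^2*(63 - 63*z) + t*(-2*z^2 + 32*z - 30) + z^3 + z^2 - 5*z + 3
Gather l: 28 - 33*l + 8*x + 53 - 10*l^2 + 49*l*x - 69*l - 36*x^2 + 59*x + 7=-10*l^2 + l*(49*x - 102) - 36*x^2 + 67*x + 88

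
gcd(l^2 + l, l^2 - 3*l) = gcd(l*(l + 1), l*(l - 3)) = l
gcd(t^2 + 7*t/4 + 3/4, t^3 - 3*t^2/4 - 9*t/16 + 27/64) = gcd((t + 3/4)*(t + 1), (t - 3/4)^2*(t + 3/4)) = t + 3/4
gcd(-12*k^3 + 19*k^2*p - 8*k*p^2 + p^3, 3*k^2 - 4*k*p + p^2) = 3*k^2 - 4*k*p + p^2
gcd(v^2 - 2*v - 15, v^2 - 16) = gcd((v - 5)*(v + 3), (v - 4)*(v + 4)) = 1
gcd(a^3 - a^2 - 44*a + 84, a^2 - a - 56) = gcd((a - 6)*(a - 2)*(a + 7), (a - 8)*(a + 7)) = a + 7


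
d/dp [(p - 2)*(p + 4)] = 2*p + 2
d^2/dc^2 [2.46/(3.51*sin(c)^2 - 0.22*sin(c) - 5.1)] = (121.229784*sin(c)^4 - 5.698836*sin(c)^3 - 5.57977200000002*sin(c)^2 + 8.637552*sin(c) - 88.311048)/(-3.51*sin(c)^2 + 0.22*sin(c) + 5.1)^3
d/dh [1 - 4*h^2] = -8*h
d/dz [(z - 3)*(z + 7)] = 2*z + 4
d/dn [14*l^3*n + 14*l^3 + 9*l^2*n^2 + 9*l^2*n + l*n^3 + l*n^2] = l*(14*l^2 + 18*l*n + 9*l + 3*n^2 + 2*n)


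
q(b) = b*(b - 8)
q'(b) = 2*b - 8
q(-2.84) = 30.79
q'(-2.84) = -13.68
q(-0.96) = 8.60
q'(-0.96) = -9.92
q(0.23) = -1.79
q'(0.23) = -7.54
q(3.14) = -15.26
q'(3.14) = -1.72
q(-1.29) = 11.98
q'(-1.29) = -10.58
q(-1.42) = 13.38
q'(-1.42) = -10.84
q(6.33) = -10.57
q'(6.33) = 4.66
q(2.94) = -14.88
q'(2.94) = -2.12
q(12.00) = 48.00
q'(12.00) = 16.00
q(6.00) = -12.00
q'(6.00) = 4.00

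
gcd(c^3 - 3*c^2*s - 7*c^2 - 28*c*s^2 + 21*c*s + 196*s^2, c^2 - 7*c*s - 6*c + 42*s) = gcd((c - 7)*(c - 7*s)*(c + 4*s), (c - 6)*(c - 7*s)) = -c + 7*s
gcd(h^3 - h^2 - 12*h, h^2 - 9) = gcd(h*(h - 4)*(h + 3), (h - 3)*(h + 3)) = h + 3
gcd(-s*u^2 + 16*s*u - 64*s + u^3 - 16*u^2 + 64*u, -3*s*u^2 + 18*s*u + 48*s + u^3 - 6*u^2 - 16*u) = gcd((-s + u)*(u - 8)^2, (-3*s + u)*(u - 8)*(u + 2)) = u - 8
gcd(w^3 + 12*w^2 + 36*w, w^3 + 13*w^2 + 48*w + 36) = w^2 + 12*w + 36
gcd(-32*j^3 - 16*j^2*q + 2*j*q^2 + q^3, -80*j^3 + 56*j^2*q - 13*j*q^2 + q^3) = -4*j + q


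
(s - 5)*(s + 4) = s^2 - s - 20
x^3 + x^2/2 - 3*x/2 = x*(x - 1)*(x + 3/2)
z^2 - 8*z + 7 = (z - 7)*(z - 1)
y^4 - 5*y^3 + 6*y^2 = y^2*(y - 3)*(y - 2)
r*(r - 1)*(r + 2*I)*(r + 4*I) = r^4 - r^3 + 6*I*r^3 - 8*r^2 - 6*I*r^2 + 8*r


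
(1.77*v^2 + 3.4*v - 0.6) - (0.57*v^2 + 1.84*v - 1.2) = 1.2*v^2 + 1.56*v + 0.6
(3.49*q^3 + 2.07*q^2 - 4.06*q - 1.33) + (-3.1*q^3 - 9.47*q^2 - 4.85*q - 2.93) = 0.39*q^3 - 7.4*q^2 - 8.91*q - 4.26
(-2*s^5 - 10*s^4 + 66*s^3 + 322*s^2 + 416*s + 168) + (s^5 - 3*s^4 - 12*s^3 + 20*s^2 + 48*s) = -s^5 - 13*s^4 + 54*s^3 + 342*s^2 + 464*s + 168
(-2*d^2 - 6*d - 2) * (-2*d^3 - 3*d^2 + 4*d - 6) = 4*d^5 + 18*d^4 + 14*d^3 - 6*d^2 + 28*d + 12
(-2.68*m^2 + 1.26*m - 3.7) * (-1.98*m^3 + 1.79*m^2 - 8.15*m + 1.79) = 5.3064*m^5 - 7.292*m^4 + 31.4234*m^3 - 21.6892*m^2 + 32.4104*m - 6.623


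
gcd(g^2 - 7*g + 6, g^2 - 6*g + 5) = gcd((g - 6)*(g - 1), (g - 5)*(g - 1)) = g - 1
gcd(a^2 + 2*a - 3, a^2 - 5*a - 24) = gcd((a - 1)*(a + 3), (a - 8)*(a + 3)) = a + 3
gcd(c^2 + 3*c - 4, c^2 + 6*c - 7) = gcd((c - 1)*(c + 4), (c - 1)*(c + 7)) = c - 1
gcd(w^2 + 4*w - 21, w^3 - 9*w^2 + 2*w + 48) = w - 3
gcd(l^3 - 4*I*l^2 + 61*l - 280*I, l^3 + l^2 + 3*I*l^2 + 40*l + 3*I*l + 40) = l^2 + 3*I*l + 40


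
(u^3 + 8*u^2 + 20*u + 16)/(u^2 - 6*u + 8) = (u^3 + 8*u^2 + 20*u + 16)/(u^2 - 6*u + 8)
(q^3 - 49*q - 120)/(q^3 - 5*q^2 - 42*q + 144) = (q^2 + 8*q + 15)/(q^2 + 3*q - 18)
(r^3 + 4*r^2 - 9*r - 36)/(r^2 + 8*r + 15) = (r^2 + r - 12)/(r + 5)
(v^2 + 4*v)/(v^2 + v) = (v + 4)/(v + 1)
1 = 1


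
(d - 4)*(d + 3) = d^2 - d - 12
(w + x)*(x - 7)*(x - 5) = w*x^2 - 12*w*x + 35*w + x^3 - 12*x^2 + 35*x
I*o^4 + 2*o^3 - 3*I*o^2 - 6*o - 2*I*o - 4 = (o - 2)*(o + 1)*(o - 2*I)*(I*o + I)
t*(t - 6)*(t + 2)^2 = t^4 - 2*t^3 - 20*t^2 - 24*t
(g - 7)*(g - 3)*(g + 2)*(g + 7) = g^4 - g^3 - 55*g^2 + 49*g + 294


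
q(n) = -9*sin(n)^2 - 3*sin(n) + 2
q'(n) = -18*sin(n)*cos(n) - 3*cos(n)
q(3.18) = 2.10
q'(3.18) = 2.31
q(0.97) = -6.60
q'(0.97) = -10.09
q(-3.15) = 1.97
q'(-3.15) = 3.15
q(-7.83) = -4.00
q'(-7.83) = 0.36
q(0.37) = -0.26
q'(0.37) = -8.87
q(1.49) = -9.93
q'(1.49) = -1.69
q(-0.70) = 0.20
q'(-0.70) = 6.57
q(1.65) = -9.93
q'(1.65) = 1.66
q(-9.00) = 1.71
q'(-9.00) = -4.03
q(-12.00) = -2.20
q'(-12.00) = -10.68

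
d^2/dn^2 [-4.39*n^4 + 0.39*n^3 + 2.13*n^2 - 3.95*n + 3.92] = -52.68*n^2 + 2.34*n + 4.26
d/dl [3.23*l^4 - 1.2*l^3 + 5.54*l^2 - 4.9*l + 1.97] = 12.92*l^3 - 3.6*l^2 + 11.08*l - 4.9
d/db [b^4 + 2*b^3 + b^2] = 2*b*(2*b^2 + 3*b + 1)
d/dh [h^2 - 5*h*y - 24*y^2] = 2*h - 5*y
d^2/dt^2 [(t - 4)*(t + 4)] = 2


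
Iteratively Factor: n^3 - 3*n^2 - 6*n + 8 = (n - 1)*(n^2 - 2*n - 8) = (n - 1)*(n + 2)*(n - 4)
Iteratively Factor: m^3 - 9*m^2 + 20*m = (m)*(m^2 - 9*m + 20) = m*(m - 4)*(m - 5)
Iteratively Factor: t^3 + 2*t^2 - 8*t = (t - 2)*(t^2 + 4*t) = t*(t - 2)*(t + 4)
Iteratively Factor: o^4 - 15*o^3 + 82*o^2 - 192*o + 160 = (o - 2)*(o^3 - 13*o^2 + 56*o - 80) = (o - 4)*(o - 2)*(o^2 - 9*o + 20) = (o - 5)*(o - 4)*(o - 2)*(o - 4)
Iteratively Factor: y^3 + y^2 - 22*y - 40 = (y - 5)*(y^2 + 6*y + 8) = (y - 5)*(y + 2)*(y + 4)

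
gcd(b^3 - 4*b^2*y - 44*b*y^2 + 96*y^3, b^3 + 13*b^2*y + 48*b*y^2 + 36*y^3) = b + 6*y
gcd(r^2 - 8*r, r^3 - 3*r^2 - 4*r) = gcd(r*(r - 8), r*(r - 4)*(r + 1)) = r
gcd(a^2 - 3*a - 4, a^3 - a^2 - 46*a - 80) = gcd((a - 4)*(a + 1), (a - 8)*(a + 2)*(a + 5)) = 1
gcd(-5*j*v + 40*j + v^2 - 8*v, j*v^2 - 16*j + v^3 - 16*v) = 1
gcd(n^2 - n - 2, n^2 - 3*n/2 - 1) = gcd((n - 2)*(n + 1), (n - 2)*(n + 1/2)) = n - 2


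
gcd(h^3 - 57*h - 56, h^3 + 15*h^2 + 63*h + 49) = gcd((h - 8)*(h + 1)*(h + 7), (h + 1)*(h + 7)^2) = h^2 + 8*h + 7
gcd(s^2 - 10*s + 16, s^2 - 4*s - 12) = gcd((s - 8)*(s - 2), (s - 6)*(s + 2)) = 1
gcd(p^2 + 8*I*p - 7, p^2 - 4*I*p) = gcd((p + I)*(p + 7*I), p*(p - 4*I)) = 1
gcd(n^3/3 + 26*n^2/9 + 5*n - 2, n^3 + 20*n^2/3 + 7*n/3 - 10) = n + 6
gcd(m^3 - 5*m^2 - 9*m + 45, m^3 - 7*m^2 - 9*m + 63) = m^2 - 9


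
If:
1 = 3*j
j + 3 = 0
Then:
No Solution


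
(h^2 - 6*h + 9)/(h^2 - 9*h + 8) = (h^2 - 6*h + 9)/(h^2 - 9*h + 8)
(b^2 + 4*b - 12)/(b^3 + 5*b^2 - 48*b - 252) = (b - 2)/(b^2 - b - 42)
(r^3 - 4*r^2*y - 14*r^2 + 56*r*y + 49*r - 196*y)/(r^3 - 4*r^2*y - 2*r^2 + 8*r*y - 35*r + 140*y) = (r - 7)/(r + 5)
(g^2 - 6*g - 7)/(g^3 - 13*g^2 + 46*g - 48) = (g^2 - 6*g - 7)/(g^3 - 13*g^2 + 46*g - 48)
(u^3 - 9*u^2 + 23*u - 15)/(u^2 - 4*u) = (u^3 - 9*u^2 + 23*u - 15)/(u*(u - 4))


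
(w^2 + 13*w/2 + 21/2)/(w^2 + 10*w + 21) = (w + 7/2)/(w + 7)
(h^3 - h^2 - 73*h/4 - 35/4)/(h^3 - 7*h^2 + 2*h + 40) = (h^2 + 4*h + 7/4)/(h^2 - 2*h - 8)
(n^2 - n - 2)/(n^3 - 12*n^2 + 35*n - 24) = (n^2 - n - 2)/(n^3 - 12*n^2 + 35*n - 24)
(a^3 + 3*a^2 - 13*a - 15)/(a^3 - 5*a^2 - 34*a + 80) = (a^2 - 2*a - 3)/(a^2 - 10*a + 16)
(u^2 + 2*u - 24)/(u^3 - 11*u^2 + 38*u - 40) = (u + 6)/(u^2 - 7*u + 10)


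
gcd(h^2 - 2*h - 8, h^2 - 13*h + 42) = 1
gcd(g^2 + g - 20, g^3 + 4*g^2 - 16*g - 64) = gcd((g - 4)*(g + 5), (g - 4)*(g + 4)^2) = g - 4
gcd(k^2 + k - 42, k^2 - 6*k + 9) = 1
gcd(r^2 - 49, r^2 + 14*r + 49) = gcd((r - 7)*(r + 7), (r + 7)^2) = r + 7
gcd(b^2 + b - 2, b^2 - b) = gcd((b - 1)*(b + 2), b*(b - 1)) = b - 1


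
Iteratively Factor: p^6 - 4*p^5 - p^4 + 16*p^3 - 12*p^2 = (p)*(p^5 - 4*p^4 - p^3 + 16*p^2 - 12*p) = p*(p + 2)*(p^4 - 6*p^3 + 11*p^2 - 6*p) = p*(p - 3)*(p + 2)*(p^3 - 3*p^2 + 2*p) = p^2*(p - 3)*(p + 2)*(p^2 - 3*p + 2) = p^2*(p - 3)*(p - 1)*(p + 2)*(p - 2)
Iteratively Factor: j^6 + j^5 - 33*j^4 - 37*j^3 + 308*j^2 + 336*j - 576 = (j + 4)*(j^5 - 3*j^4 - 21*j^3 + 47*j^2 + 120*j - 144) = (j + 3)*(j + 4)*(j^4 - 6*j^3 - 3*j^2 + 56*j - 48) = (j - 4)*(j + 3)*(j + 4)*(j^3 - 2*j^2 - 11*j + 12) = (j - 4)^2*(j + 3)*(j + 4)*(j^2 + 2*j - 3) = (j - 4)^2*(j + 3)^2*(j + 4)*(j - 1)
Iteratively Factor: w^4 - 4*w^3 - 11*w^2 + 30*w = (w + 3)*(w^3 - 7*w^2 + 10*w) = (w - 2)*(w + 3)*(w^2 - 5*w) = w*(w - 2)*(w + 3)*(w - 5)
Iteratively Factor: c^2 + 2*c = (c)*(c + 2)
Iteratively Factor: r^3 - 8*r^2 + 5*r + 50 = (r + 2)*(r^2 - 10*r + 25) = (r - 5)*(r + 2)*(r - 5)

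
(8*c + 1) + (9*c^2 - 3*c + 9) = 9*c^2 + 5*c + 10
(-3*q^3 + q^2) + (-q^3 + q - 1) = -4*q^3 + q^2 + q - 1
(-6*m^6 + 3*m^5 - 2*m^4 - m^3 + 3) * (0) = 0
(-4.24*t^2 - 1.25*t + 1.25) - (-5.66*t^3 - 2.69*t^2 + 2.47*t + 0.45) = 5.66*t^3 - 1.55*t^2 - 3.72*t + 0.8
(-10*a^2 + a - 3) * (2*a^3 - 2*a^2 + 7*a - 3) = -20*a^5 + 22*a^4 - 78*a^3 + 43*a^2 - 24*a + 9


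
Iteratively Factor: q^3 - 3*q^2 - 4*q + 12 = (q + 2)*(q^2 - 5*q + 6) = (q - 2)*(q + 2)*(q - 3)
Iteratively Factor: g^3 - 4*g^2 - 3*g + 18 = (g + 2)*(g^2 - 6*g + 9) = (g - 3)*(g + 2)*(g - 3)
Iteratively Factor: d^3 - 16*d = (d + 4)*(d^2 - 4*d) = d*(d + 4)*(d - 4)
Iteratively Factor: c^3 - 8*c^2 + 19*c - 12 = (c - 1)*(c^2 - 7*c + 12) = (c - 3)*(c - 1)*(c - 4)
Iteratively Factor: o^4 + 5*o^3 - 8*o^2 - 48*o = (o + 4)*(o^3 + o^2 - 12*o) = o*(o + 4)*(o^2 + o - 12) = o*(o - 3)*(o + 4)*(o + 4)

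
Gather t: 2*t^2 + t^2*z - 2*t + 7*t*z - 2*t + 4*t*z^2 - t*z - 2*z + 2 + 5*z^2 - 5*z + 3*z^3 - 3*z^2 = t^2*(z + 2) + t*(4*z^2 + 6*z - 4) + 3*z^3 + 2*z^2 - 7*z + 2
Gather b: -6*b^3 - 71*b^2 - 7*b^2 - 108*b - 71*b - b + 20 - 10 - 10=-6*b^3 - 78*b^2 - 180*b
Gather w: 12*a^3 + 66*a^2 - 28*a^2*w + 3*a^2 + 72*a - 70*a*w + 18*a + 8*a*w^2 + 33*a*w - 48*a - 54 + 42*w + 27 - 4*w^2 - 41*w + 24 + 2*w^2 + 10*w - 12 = 12*a^3 + 69*a^2 + 42*a + w^2*(8*a - 2) + w*(-28*a^2 - 37*a + 11) - 15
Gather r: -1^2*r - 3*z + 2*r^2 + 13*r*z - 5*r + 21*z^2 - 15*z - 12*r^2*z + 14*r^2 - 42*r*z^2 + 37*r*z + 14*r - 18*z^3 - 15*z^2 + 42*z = r^2*(16 - 12*z) + r*(-42*z^2 + 50*z + 8) - 18*z^3 + 6*z^2 + 24*z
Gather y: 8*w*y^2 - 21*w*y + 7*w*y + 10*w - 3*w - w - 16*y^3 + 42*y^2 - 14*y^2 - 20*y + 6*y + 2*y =6*w - 16*y^3 + y^2*(8*w + 28) + y*(-14*w - 12)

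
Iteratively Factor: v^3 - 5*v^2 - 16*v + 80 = (v - 5)*(v^2 - 16) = (v - 5)*(v + 4)*(v - 4)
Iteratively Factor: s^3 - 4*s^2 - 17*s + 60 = (s + 4)*(s^2 - 8*s + 15) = (s - 5)*(s + 4)*(s - 3)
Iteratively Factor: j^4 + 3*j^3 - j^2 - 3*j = (j + 1)*(j^3 + 2*j^2 - 3*j) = (j + 1)*(j + 3)*(j^2 - j) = j*(j + 1)*(j + 3)*(j - 1)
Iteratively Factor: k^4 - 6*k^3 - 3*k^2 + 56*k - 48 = (k - 4)*(k^3 - 2*k^2 - 11*k + 12) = (k - 4)*(k + 3)*(k^2 - 5*k + 4) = (k - 4)*(k - 1)*(k + 3)*(k - 4)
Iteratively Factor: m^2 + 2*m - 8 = (m - 2)*(m + 4)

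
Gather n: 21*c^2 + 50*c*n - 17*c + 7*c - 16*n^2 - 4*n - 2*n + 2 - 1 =21*c^2 - 10*c - 16*n^2 + n*(50*c - 6) + 1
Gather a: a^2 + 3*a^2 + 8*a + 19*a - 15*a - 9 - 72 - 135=4*a^2 + 12*a - 216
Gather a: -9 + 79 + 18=88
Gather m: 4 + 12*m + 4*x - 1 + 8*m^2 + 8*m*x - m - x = 8*m^2 + m*(8*x + 11) + 3*x + 3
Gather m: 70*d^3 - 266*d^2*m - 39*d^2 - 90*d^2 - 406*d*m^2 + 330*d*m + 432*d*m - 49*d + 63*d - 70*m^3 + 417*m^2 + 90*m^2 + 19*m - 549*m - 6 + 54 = 70*d^3 - 129*d^2 + 14*d - 70*m^3 + m^2*(507 - 406*d) + m*(-266*d^2 + 762*d - 530) + 48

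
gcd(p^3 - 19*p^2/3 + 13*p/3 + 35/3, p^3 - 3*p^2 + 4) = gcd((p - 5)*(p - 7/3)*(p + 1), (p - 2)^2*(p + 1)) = p + 1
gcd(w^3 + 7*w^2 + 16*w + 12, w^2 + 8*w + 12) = w + 2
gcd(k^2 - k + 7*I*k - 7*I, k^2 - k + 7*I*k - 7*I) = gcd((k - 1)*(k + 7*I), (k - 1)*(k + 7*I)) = k^2 + k*(-1 + 7*I) - 7*I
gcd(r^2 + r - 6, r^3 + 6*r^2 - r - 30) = r^2 + r - 6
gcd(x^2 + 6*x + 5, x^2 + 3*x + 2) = x + 1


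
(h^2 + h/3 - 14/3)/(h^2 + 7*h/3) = (h - 2)/h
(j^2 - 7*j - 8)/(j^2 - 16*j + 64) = (j + 1)/(j - 8)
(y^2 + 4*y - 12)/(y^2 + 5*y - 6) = (y - 2)/(y - 1)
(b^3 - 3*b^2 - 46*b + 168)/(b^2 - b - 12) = (b^2 + b - 42)/(b + 3)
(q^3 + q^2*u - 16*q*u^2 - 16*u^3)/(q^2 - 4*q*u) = q + 5*u + 4*u^2/q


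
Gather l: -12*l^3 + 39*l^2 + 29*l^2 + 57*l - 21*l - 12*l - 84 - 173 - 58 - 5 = -12*l^3 + 68*l^2 + 24*l - 320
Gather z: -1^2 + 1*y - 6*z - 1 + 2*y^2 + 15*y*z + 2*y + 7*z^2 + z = 2*y^2 + 3*y + 7*z^2 + z*(15*y - 5) - 2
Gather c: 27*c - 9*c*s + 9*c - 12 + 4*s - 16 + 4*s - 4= c*(36 - 9*s) + 8*s - 32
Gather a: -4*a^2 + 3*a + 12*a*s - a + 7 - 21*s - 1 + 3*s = -4*a^2 + a*(12*s + 2) - 18*s + 6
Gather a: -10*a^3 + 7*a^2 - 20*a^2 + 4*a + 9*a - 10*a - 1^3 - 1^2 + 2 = -10*a^3 - 13*a^2 + 3*a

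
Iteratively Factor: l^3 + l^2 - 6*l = (l + 3)*(l^2 - 2*l) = l*(l + 3)*(l - 2)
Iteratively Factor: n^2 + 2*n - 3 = (n - 1)*(n + 3)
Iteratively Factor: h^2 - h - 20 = (h - 5)*(h + 4)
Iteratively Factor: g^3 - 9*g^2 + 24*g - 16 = (g - 4)*(g^2 - 5*g + 4) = (g - 4)*(g - 1)*(g - 4)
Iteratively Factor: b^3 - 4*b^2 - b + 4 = (b - 4)*(b^2 - 1) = (b - 4)*(b - 1)*(b + 1)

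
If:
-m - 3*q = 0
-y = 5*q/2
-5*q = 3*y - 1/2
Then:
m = 3/5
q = -1/5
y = 1/2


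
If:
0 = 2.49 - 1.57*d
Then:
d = 1.59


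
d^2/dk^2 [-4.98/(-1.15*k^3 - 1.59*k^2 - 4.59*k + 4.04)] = (-(34.362*k + 15.8364)*(1.15*k^3 + 1.59*k^2 + 4.59*k - 4.04) + 4.98*(3.45*k^2 + 3.18*k + 4.59)*(6.9*k^2 + 6.36*k + 9.18))/(1.15*k^3 + 1.59*k^2 + 4.59*k - 4.04)^3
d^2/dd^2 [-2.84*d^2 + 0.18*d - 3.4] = -5.68000000000000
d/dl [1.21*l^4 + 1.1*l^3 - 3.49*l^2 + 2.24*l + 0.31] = 4.84*l^3 + 3.3*l^2 - 6.98*l + 2.24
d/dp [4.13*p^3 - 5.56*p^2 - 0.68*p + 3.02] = 12.39*p^2 - 11.12*p - 0.68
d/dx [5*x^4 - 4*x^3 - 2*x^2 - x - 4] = 20*x^3 - 12*x^2 - 4*x - 1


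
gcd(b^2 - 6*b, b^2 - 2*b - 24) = b - 6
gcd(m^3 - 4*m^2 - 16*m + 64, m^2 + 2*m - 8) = m + 4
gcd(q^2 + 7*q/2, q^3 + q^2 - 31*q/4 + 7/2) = q + 7/2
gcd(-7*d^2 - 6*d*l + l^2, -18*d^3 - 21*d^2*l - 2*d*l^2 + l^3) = d + l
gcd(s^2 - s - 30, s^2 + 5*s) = s + 5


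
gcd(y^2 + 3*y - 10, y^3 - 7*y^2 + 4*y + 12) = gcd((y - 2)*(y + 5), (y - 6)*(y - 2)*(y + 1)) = y - 2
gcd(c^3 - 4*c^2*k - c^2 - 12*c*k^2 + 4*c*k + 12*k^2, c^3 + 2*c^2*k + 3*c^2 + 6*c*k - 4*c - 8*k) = c^2 + 2*c*k - c - 2*k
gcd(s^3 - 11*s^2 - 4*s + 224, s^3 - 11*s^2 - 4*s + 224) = s^3 - 11*s^2 - 4*s + 224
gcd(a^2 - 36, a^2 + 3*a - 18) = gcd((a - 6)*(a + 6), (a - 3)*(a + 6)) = a + 6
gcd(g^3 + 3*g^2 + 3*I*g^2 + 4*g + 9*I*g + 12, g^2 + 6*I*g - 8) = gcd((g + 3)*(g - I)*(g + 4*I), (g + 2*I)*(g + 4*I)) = g + 4*I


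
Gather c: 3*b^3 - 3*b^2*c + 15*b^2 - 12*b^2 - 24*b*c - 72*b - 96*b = 3*b^3 + 3*b^2 - 168*b + c*(-3*b^2 - 24*b)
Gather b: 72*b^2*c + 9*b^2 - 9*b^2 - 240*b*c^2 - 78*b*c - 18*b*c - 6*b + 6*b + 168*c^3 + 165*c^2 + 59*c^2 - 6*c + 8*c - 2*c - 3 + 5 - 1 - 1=72*b^2*c + b*(-240*c^2 - 96*c) + 168*c^3 + 224*c^2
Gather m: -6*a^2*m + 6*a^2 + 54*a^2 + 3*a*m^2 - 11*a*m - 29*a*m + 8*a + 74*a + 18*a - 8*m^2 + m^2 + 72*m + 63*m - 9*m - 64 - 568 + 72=60*a^2 + 100*a + m^2*(3*a - 7) + m*(-6*a^2 - 40*a + 126) - 560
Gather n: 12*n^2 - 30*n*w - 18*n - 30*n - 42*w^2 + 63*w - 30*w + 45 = 12*n^2 + n*(-30*w - 48) - 42*w^2 + 33*w + 45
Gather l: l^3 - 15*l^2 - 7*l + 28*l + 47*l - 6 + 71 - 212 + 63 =l^3 - 15*l^2 + 68*l - 84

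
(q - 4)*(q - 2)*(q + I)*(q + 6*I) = q^4 - 6*q^3 + 7*I*q^3 + 2*q^2 - 42*I*q^2 + 36*q + 56*I*q - 48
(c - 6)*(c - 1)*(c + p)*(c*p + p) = c^4*p + c^3*p^2 - 6*c^3*p - 6*c^2*p^2 - c^2*p - c*p^2 + 6*c*p + 6*p^2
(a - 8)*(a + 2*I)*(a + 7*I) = a^3 - 8*a^2 + 9*I*a^2 - 14*a - 72*I*a + 112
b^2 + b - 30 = (b - 5)*(b + 6)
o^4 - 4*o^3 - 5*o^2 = o^2*(o - 5)*(o + 1)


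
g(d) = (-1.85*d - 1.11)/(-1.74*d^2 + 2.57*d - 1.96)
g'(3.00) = -0.35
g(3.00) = 0.67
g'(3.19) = -0.29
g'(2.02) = -0.97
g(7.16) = 0.20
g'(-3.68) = -0.02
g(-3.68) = -0.16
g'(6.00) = -0.05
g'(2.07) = -0.91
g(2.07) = 1.21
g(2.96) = 0.69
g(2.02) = 1.25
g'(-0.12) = 1.31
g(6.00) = 0.25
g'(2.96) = -0.36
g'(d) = (-1.85*d - 1.11)*(3.48*d - 2.57)/(-1.74*d^2 + 2.57*d - 1.96)^2 - 1.85/(-1.74*d^2 + 2.57*d - 1.96) = (-3.219*d^2 - 3.8628*d + 6.4787)/(3.0276*d^4 - 8.9436*d^3 + 13.4257*d^2 - 10.0744*d + 3.8416)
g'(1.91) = -1.09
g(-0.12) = 0.39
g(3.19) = 0.61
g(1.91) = 1.37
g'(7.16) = -0.04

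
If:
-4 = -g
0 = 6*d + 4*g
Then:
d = -8/3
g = 4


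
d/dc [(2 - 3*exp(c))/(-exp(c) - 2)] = 8*exp(c)/(exp(c) + 2)^2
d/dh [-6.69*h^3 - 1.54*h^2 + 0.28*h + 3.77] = -20.07*h^2 - 3.08*h + 0.28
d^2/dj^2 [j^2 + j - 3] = 2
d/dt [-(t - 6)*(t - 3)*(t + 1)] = -3*t^2 + 16*t - 9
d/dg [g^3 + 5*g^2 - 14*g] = 3*g^2 + 10*g - 14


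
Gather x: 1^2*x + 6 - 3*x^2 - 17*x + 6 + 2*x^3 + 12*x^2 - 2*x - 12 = 2*x^3 + 9*x^2 - 18*x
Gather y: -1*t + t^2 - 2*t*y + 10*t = t^2 - 2*t*y + 9*t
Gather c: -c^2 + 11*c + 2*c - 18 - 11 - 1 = -c^2 + 13*c - 30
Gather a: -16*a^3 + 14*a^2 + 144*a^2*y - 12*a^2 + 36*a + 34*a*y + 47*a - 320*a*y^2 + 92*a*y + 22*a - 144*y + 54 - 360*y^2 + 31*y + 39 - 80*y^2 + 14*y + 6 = -16*a^3 + a^2*(144*y + 2) + a*(-320*y^2 + 126*y + 105) - 440*y^2 - 99*y + 99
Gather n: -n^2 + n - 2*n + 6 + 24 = -n^2 - n + 30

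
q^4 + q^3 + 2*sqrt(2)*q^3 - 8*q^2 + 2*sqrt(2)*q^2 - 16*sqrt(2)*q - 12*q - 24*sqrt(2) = (q - 3)*(q + 2)^2*(q + 2*sqrt(2))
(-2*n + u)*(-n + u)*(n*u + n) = 2*n^3*u + 2*n^3 - 3*n^2*u^2 - 3*n^2*u + n*u^3 + n*u^2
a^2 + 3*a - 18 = (a - 3)*(a + 6)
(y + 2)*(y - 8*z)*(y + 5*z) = y^3 - 3*y^2*z + 2*y^2 - 40*y*z^2 - 6*y*z - 80*z^2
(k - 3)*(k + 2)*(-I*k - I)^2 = -k^4 - k^3 + 7*k^2 + 13*k + 6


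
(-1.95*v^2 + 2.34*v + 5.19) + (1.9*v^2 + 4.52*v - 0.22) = -0.05*v^2 + 6.86*v + 4.97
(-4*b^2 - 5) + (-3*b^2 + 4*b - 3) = -7*b^2 + 4*b - 8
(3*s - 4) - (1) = 3*s - 5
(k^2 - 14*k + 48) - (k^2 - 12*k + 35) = 13 - 2*k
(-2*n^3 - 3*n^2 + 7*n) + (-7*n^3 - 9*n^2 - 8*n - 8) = -9*n^3 - 12*n^2 - n - 8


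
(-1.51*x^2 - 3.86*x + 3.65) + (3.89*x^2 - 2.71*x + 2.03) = 2.38*x^2 - 6.57*x + 5.68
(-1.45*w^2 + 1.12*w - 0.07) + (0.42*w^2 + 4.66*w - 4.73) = -1.03*w^2 + 5.78*w - 4.8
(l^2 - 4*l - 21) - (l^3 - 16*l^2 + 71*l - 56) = -l^3 + 17*l^2 - 75*l + 35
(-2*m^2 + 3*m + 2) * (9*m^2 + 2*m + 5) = -18*m^4 + 23*m^3 + 14*m^2 + 19*m + 10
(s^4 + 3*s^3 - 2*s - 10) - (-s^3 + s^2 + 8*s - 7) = s^4 + 4*s^3 - s^2 - 10*s - 3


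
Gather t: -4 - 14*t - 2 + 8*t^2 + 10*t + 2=8*t^2 - 4*t - 4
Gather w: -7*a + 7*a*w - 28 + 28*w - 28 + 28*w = -7*a + w*(7*a + 56) - 56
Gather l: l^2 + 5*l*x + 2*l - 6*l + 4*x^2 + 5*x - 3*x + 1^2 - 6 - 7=l^2 + l*(5*x - 4) + 4*x^2 + 2*x - 12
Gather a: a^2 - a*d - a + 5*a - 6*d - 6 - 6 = a^2 + a*(4 - d) - 6*d - 12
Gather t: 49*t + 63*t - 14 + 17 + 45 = 112*t + 48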